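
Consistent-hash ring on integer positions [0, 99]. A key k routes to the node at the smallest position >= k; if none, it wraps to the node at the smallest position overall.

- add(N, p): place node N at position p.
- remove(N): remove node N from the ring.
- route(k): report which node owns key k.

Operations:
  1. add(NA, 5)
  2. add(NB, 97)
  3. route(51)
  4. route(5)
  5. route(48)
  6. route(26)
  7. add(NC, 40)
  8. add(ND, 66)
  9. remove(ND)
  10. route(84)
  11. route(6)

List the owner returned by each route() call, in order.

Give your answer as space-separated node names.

Answer: NB NA NB NB NB NC

Derivation:
Op 1: add NA@5 -> ring=[5:NA]
Op 2: add NB@97 -> ring=[5:NA,97:NB]
Op 3: route key 51: smallest pos >= 51 is 97 -> NB
Op 4: route key 5: smallest pos >= 5 is 5 -> NA
Op 5: route key 48: smallest pos >= 48 is 97 -> NB
Op 6: route key 26: smallest pos >= 26 is 97 -> NB
Op 7: add NC@40 -> ring=[5:NA,40:NC,97:NB]
Op 8: add ND@66 -> ring=[5:NA,40:NC,66:ND,97:NB]
Op 9: remove ND -> ring=[5:NA,40:NC,97:NB]
Op 10: route key 84: smallest pos >= 84 is 97 -> NB
Op 11: route key 6: smallest pos >= 6 is 40 -> NC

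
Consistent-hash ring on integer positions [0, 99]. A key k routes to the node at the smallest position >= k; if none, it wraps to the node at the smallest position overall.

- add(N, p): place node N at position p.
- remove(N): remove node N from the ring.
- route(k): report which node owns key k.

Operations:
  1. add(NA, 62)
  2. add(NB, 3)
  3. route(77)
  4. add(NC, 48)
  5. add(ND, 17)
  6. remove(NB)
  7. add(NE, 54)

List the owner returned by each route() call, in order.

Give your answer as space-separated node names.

Answer: NB

Derivation:
Op 1: add NA@62 -> ring=[62:NA]
Op 2: add NB@3 -> ring=[3:NB,62:NA]
Op 3: route key 77: none >= 77, wrap to smallest pos 3 -> NB
Op 4: add NC@48 -> ring=[3:NB,48:NC,62:NA]
Op 5: add ND@17 -> ring=[3:NB,17:ND,48:NC,62:NA]
Op 6: remove NB -> ring=[17:ND,48:NC,62:NA]
Op 7: add NE@54 -> ring=[17:ND,48:NC,54:NE,62:NA]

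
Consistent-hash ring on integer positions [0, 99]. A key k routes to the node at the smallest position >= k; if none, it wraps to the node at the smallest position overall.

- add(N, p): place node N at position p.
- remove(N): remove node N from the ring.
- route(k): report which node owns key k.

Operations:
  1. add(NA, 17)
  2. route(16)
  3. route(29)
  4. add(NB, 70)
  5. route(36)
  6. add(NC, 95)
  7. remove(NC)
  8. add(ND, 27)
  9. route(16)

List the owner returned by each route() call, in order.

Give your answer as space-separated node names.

Op 1: add NA@17 -> ring=[17:NA]
Op 2: route key 16: smallest pos >= 16 is 17 -> NA
Op 3: route key 29: none >= 29, wrap to smallest pos 17 -> NA
Op 4: add NB@70 -> ring=[17:NA,70:NB]
Op 5: route key 36: smallest pos >= 36 is 70 -> NB
Op 6: add NC@95 -> ring=[17:NA,70:NB,95:NC]
Op 7: remove NC -> ring=[17:NA,70:NB]
Op 8: add ND@27 -> ring=[17:NA,27:ND,70:NB]
Op 9: route key 16: smallest pos >= 16 is 17 -> NA

Answer: NA NA NB NA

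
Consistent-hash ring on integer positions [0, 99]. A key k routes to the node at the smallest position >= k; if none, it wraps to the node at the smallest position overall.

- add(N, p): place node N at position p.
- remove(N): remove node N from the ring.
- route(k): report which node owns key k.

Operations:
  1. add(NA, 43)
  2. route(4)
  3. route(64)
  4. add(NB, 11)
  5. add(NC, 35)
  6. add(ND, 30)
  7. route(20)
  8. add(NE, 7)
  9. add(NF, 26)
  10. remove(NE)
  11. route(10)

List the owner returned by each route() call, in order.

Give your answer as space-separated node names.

Op 1: add NA@43 -> ring=[43:NA]
Op 2: route key 4: smallest pos >= 4 is 43 -> NA
Op 3: route key 64: none >= 64, wrap to smallest pos 43 -> NA
Op 4: add NB@11 -> ring=[11:NB,43:NA]
Op 5: add NC@35 -> ring=[11:NB,35:NC,43:NA]
Op 6: add ND@30 -> ring=[11:NB,30:ND,35:NC,43:NA]
Op 7: route key 20: smallest pos >= 20 is 30 -> ND
Op 8: add NE@7 -> ring=[7:NE,11:NB,30:ND,35:NC,43:NA]
Op 9: add NF@26 -> ring=[7:NE,11:NB,26:NF,30:ND,35:NC,43:NA]
Op 10: remove NE -> ring=[11:NB,26:NF,30:ND,35:NC,43:NA]
Op 11: route key 10: smallest pos >= 10 is 11 -> NB

Answer: NA NA ND NB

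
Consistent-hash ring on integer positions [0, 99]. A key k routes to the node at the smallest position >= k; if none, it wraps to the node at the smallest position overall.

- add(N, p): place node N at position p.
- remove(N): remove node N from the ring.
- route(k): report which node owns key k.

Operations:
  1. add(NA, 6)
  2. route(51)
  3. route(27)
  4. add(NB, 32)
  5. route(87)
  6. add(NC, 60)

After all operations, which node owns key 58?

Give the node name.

Op 1: add NA@6 -> ring=[6:NA]
Op 2: route key 51: none >= 51, wrap to smallest pos 6 -> NA
Op 3: route key 27: none >= 27, wrap to smallest pos 6 -> NA
Op 4: add NB@32 -> ring=[6:NA,32:NB]
Op 5: route key 87: none >= 87, wrap to smallest pos 6 -> NA
Op 6: add NC@60 -> ring=[6:NA,32:NB,60:NC]
Final route key 58: smallest pos >= 58 is 60 -> NC

Answer: NC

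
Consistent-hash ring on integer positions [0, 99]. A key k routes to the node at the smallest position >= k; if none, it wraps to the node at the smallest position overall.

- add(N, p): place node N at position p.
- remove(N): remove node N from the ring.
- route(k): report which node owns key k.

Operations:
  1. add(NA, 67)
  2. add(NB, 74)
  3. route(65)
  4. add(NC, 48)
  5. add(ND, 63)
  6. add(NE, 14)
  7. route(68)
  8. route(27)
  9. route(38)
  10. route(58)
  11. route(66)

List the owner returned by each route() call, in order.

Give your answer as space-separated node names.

Answer: NA NB NC NC ND NA

Derivation:
Op 1: add NA@67 -> ring=[67:NA]
Op 2: add NB@74 -> ring=[67:NA,74:NB]
Op 3: route key 65: smallest pos >= 65 is 67 -> NA
Op 4: add NC@48 -> ring=[48:NC,67:NA,74:NB]
Op 5: add ND@63 -> ring=[48:NC,63:ND,67:NA,74:NB]
Op 6: add NE@14 -> ring=[14:NE,48:NC,63:ND,67:NA,74:NB]
Op 7: route key 68: smallest pos >= 68 is 74 -> NB
Op 8: route key 27: smallest pos >= 27 is 48 -> NC
Op 9: route key 38: smallest pos >= 38 is 48 -> NC
Op 10: route key 58: smallest pos >= 58 is 63 -> ND
Op 11: route key 66: smallest pos >= 66 is 67 -> NA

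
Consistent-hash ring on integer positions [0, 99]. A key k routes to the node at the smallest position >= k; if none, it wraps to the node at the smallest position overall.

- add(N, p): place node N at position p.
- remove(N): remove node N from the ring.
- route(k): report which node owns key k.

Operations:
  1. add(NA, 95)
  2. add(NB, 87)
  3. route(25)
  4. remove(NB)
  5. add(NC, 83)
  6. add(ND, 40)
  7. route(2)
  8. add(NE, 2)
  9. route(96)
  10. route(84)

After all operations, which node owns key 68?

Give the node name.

Answer: NC

Derivation:
Op 1: add NA@95 -> ring=[95:NA]
Op 2: add NB@87 -> ring=[87:NB,95:NA]
Op 3: route key 25: smallest pos >= 25 is 87 -> NB
Op 4: remove NB -> ring=[95:NA]
Op 5: add NC@83 -> ring=[83:NC,95:NA]
Op 6: add ND@40 -> ring=[40:ND,83:NC,95:NA]
Op 7: route key 2: smallest pos >= 2 is 40 -> ND
Op 8: add NE@2 -> ring=[2:NE,40:ND,83:NC,95:NA]
Op 9: route key 96: none >= 96, wrap to smallest pos 2 -> NE
Op 10: route key 84: smallest pos >= 84 is 95 -> NA
Final route key 68: smallest pos >= 68 is 83 -> NC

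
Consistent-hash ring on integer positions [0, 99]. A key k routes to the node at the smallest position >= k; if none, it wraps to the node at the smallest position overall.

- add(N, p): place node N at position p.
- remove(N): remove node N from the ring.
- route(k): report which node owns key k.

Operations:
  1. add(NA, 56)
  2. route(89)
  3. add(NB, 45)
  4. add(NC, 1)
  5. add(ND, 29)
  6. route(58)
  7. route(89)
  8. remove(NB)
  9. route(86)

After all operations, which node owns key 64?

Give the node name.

Answer: NC

Derivation:
Op 1: add NA@56 -> ring=[56:NA]
Op 2: route key 89: none >= 89, wrap to smallest pos 56 -> NA
Op 3: add NB@45 -> ring=[45:NB,56:NA]
Op 4: add NC@1 -> ring=[1:NC,45:NB,56:NA]
Op 5: add ND@29 -> ring=[1:NC,29:ND,45:NB,56:NA]
Op 6: route key 58: none >= 58, wrap to smallest pos 1 -> NC
Op 7: route key 89: none >= 89, wrap to smallest pos 1 -> NC
Op 8: remove NB -> ring=[1:NC,29:ND,56:NA]
Op 9: route key 86: none >= 86, wrap to smallest pos 1 -> NC
Final route key 64: none >= 64, wrap to smallest pos 1 -> NC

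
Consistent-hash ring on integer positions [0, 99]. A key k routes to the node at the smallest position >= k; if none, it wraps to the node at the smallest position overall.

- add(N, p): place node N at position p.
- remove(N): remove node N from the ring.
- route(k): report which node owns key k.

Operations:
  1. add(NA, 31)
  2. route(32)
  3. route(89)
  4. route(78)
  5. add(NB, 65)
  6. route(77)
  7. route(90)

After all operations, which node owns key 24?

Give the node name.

Op 1: add NA@31 -> ring=[31:NA]
Op 2: route key 32: none >= 32, wrap to smallest pos 31 -> NA
Op 3: route key 89: none >= 89, wrap to smallest pos 31 -> NA
Op 4: route key 78: none >= 78, wrap to smallest pos 31 -> NA
Op 5: add NB@65 -> ring=[31:NA,65:NB]
Op 6: route key 77: none >= 77, wrap to smallest pos 31 -> NA
Op 7: route key 90: none >= 90, wrap to smallest pos 31 -> NA
Final route key 24: smallest pos >= 24 is 31 -> NA

Answer: NA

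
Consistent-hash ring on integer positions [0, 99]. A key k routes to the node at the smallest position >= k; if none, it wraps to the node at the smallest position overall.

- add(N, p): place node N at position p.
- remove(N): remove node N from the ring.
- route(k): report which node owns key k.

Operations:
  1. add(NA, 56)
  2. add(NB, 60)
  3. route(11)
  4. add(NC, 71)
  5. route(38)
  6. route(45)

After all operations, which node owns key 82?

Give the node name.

Answer: NA

Derivation:
Op 1: add NA@56 -> ring=[56:NA]
Op 2: add NB@60 -> ring=[56:NA,60:NB]
Op 3: route key 11: smallest pos >= 11 is 56 -> NA
Op 4: add NC@71 -> ring=[56:NA,60:NB,71:NC]
Op 5: route key 38: smallest pos >= 38 is 56 -> NA
Op 6: route key 45: smallest pos >= 45 is 56 -> NA
Final route key 82: none >= 82, wrap to smallest pos 56 -> NA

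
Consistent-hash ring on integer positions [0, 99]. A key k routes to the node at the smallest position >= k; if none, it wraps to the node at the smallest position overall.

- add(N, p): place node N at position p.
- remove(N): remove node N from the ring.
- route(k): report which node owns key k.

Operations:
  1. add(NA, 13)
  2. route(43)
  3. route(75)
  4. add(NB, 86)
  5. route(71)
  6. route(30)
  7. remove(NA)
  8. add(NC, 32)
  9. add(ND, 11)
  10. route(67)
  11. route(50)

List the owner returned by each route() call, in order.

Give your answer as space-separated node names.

Answer: NA NA NB NB NB NB

Derivation:
Op 1: add NA@13 -> ring=[13:NA]
Op 2: route key 43: none >= 43, wrap to smallest pos 13 -> NA
Op 3: route key 75: none >= 75, wrap to smallest pos 13 -> NA
Op 4: add NB@86 -> ring=[13:NA,86:NB]
Op 5: route key 71: smallest pos >= 71 is 86 -> NB
Op 6: route key 30: smallest pos >= 30 is 86 -> NB
Op 7: remove NA -> ring=[86:NB]
Op 8: add NC@32 -> ring=[32:NC,86:NB]
Op 9: add ND@11 -> ring=[11:ND,32:NC,86:NB]
Op 10: route key 67: smallest pos >= 67 is 86 -> NB
Op 11: route key 50: smallest pos >= 50 is 86 -> NB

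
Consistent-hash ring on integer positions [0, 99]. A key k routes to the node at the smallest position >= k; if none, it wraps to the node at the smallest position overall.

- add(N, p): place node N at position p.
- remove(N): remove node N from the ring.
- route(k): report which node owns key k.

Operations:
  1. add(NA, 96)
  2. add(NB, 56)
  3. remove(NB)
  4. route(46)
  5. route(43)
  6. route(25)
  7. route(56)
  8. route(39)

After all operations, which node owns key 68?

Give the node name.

Op 1: add NA@96 -> ring=[96:NA]
Op 2: add NB@56 -> ring=[56:NB,96:NA]
Op 3: remove NB -> ring=[96:NA]
Op 4: route key 46: smallest pos >= 46 is 96 -> NA
Op 5: route key 43: smallest pos >= 43 is 96 -> NA
Op 6: route key 25: smallest pos >= 25 is 96 -> NA
Op 7: route key 56: smallest pos >= 56 is 96 -> NA
Op 8: route key 39: smallest pos >= 39 is 96 -> NA
Final route key 68: smallest pos >= 68 is 96 -> NA

Answer: NA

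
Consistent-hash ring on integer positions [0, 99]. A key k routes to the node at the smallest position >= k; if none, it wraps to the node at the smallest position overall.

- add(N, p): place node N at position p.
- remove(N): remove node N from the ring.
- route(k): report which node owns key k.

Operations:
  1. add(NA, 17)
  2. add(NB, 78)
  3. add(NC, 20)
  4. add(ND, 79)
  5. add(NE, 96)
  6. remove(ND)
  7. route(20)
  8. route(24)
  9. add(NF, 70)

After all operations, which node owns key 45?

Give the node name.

Answer: NF

Derivation:
Op 1: add NA@17 -> ring=[17:NA]
Op 2: add NB@78 -> ring=[17:NA,78:NB]
Op 3: add NC@20 -> ring=[17:NA,20:NC,78:NB]
Op 4: add ND@79 -> ring=[17:NA,20:NC,78:NB,79:ND]
Op 5: add NE@96 -> ring=[17:NA,20:NC,78:NB,79:ND,96:NE]
Op 6: remove ND -> ring=[17:NA,20:NC,78:NB,96:NE]
Op 7: route key 20: smallest pos >= 20 is 20 -> NC
Op 8: route key 24: smallest pos >= 24 is 78 -> NB
Op 9: add NF@70 -> ring=[17:NA,20:NC,70:NF,78:NB,96:NE]
Final route key 45: smallest pos >= 45 is 70 -> NF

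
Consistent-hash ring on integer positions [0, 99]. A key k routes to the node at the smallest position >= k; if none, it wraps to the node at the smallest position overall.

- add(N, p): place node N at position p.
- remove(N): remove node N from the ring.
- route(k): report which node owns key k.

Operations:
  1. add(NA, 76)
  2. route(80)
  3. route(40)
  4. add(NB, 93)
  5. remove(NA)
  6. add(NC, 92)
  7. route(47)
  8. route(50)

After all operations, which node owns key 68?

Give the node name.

Answer: NC

Derivation:
Op 1: add NA@76 -> ring=[76:NA]
Op 2: route key 80: none >= 80, wrap to smallest pos 76 -> NA
Op 3: route key 40: smallest pos >= 40 is 76 -> NA
Op 4: add NB@93 -> ring=[76:NA,93:NB]
Op 5: remove NA -> ring=[93:NB]
Op 6: add NC@92 -> ring=[92:NC,93:NB]
Op 7: route key 47: smallest pos >= 47 is 92 -> NC
Op 8: route key 50: smallest pos >= 50 is 92 -> NC
Final route key 68: smallest pos >= 68 is 92 -> NC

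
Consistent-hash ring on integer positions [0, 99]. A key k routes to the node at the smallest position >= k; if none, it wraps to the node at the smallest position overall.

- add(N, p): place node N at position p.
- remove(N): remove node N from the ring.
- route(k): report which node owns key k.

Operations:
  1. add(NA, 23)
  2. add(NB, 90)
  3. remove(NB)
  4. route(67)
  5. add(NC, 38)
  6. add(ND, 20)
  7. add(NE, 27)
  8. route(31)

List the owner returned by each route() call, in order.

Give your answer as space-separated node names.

Op 1: add NA@23 -> ring=[23:NA]
Op 2: add NB@90 -> ring=[23:NA,90:NB]
Op 3: remove NB -> ring=[23:NA]
Op 4: route key 67: none >= 67, wrap to smallest pos 23 -> NA
Op 5: add NC@38 -> ring=[23:NA,38:NC]
Op 6: add ND@20 -> ring=[20:ND,23:NA,38:NC]
Op 7: add NE@27 -> ring=[20:ND,23:NA,27:NE,38:NC]
Op 8: route key 31: smallest pos >= 31 is 38 -> NC

Answer: NA NC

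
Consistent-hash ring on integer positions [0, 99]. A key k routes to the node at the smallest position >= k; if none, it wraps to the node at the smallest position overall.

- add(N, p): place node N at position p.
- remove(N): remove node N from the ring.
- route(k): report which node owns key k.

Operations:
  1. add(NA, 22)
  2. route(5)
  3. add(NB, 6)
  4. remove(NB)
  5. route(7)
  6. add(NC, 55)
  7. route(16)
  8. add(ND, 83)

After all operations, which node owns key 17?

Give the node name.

Answer: NA

Derivation:
Op 1: add NA@22 -> ring=[22:NA]
Op 2: route key 5: smallest pos >= 5 is 22 -> NA
Op 3: add NB@6 -> ring=[6:NB,22:NA]
Op 4: remove NB -> ring=[22:NA]
Op 5: route key 7: smallest pos >= 7 is 22 -> NA
Op 6: add NC@55 -> ring=[22:NA,55:NC]
Op 7: route key 16: smallest pos >= 16 is 22 -> NA
Op 8: add ND@83 -> ring=[22:NA,55:NC,83:ND]
Final route key 17: smallest pos >= 17 is 22 -> NA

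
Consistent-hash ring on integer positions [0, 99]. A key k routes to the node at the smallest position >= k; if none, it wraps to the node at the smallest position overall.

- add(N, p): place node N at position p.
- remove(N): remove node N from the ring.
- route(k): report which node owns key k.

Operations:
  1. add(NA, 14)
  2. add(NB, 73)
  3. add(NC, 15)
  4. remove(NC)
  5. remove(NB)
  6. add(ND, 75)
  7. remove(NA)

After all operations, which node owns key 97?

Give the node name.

Answer: ND

Derivation:
Op 1: add NA@14 -> ring=[14:NA]
Op 2: add NB@73 -> ring=[14:NA,73:NB]
Op 3: add NC@15 -> ring=[14:NA,15:NC,73:NB]
Op 4: remove NC -> ring=[14:NA,73:NB]
Op 5: remove NB -> ring=[14:NA]
Op 6: add ND@75 -> ring=[14:NA,75:ND]
Op 7: remove NA -> ring=[75:ND]
Final route key 97: none >= 97, wrap to smallest pos 75 -> ND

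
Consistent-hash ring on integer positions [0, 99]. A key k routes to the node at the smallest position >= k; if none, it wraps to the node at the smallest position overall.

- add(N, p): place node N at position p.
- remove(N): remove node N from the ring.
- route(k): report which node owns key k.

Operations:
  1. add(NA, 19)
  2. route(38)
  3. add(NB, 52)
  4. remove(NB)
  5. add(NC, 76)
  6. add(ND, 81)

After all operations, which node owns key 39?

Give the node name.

Op 1: add NA@19 -> ring=[19:NA]
Op 2: route key 38: none >= 38, wrap to smallest pos 19 -> NA
Op 3: add NB@52 -> ring=[19:NA,52:NB]
Op 4: remove NB -> ring=[19:NA]
Op 5: add NC@76 -> ring=[19:NA,76:NC]
Op 6: add ND@81 -> ring=[19:NA,76:NC,81:ND]
Final route key 39: smallest pos >= 39 is 76 -> NC

Answer: NC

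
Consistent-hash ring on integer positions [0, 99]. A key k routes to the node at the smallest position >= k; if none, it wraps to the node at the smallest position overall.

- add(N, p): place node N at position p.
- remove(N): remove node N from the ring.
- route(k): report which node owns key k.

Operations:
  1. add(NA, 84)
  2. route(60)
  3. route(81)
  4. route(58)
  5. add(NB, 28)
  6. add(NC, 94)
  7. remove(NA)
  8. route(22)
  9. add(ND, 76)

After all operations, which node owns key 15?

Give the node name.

Op 1: add NA@84 -> ring=[84:NA]
Op 2: route key 60: smallest pos >= 60 is 84 -> NA
Op 3: route key 81: smallest pos >= 81 is 84 -> NA
Op 4: route key 58: smallest pos >= 58 is 84 -> NA
Op 5: add NB@28 -> ring=[28:NB,84:NA]
Op 6: add NC@94 -> ring=[28:NB,84:NA,94:NC]
Op 7: remove NA -> ring=[28:NB,94:NC]
Op 8: route key 22: smallest pos >= 22 is 28 -> NB
Op 9: add ND@76 -> ring=[28:NB,76:ND,94:NC]
Final route key 15: smallest pos >= 15 is 28 -> NB

Answer: NB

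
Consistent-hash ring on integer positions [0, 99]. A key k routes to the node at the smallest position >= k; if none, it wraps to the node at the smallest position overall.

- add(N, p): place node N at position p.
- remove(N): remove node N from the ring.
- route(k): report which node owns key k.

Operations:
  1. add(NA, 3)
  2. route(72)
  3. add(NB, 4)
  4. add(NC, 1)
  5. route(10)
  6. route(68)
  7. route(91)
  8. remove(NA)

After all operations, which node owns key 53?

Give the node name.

Op 1: add NA@3 -> ring=[3:NA]
Op 2: route key 72: none >= 72, wrap to smallest pos 3 -> NA
Op 3: add NB@4 -> ring=[3:NA,4:NB]
Op 4: add NC@1 -> ring=[1:NC,3:NA,4:NB]
Op 5: route key 10: none >= 10, wrap to smallest pos 1 -> NC
Op 6: route key 68: none >= 68, wrap to smallest pos 1 -> NC
Op 7: route key 91: none >= 91, wrap to smallest pos 1 -> NC
Op 8: remove NA -> ring=[1:NC,4:NB]
Final route key 53: none >= 53, wrap to smallest pos 1 -> NC

Answer: NC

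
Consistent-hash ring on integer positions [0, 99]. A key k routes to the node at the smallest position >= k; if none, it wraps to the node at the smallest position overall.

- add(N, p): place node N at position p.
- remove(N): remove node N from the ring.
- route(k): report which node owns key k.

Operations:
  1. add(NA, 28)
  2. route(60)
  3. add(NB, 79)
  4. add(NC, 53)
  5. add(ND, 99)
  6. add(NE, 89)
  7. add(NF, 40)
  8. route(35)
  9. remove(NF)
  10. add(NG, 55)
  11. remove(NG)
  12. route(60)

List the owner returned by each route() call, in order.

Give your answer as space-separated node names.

Answer: NA NF NB

Derivation:
Op 1: add NA@28 -> ring=[28:NA]
Op 2: route key 60: none >= 60, wrap to smallest pos 28 -> NA
Op 3: add NB@79 -> ring=[28:NA,79:NB]
Op 4: add NC@53 -> ring=[28:NA,53:NC,79:NB]
Op 5: add ND@99 -> ring=[28:NA,53:NC,79:NB,99:ND]
Op 6: add NE@89 -> ring=[28:NA,53:NC,79:NB,89:NE,99:ND]
Op 7: add NF@40 -> ring=[28:NA,40:NF,53:NC,79:NB,89:NE,99:ND]
Op 8: route key 35: smallest pos >= 35 is 40 -> NF
Op 9: remove NF -> ring=[28:NA,53:NC,79:NB,89:NE,99:ND]
Op 10: add NG@55 -> ring=[28:NA,53:NC,55:NG,79:NB,89:NE,99:ND]
Op 11: remove NG -> ring=[28:NA,53:NC,79:NB,89:NE,99:ND]
Op 12: route key 60: smallest pos >= 60 is 79 -> NB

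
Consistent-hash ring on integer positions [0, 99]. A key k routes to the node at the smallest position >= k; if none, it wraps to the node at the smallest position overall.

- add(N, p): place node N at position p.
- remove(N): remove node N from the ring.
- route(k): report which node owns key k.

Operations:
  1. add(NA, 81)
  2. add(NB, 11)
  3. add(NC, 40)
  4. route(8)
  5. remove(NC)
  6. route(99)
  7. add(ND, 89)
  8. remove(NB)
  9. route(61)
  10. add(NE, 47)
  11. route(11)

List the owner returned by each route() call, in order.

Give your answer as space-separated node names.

Answer: NB NB NA NE

Derivation:
Op 1: add NA@81 -> ring=[81:NA]
Op 2: add NB@11 -> ring=[11:NB,81:NA]
Op 3: add NC@40 -> ring=[11:NB,40:NC,81:NA]
Op 4: route key 8: smallest pos >= 8 is 11 -> NB
Op 5: remove NC -> ring=[11:NB,81:NA]
Op 6: route key 99: none >= 99, wrap to smallest pos 11 -> NB
Op 7: add ND@89 -> ring=[11:NB,81:NA,89:ND]
Op 8: remove NB -> ring=[81:NA,89:ND]
Op 9: route key 61: smallest pos >= 61 is 81 -> NA
Op 10: add NE@47 -> ring=[47:NE,81:NA,89:ND]
Op 11: route key 11: smallest pos >= 11 is 47 -> NE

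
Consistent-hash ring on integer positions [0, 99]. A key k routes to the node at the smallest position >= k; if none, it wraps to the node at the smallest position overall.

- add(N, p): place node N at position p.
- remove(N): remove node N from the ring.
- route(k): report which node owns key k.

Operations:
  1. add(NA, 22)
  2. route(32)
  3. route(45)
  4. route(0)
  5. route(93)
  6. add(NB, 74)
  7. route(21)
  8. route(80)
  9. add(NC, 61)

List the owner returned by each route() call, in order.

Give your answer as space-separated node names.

Op 1: add NA@22 -> ring=[22:NA]
Op 2: route key 32: none >= 32, wrap to smallest pos 22 -> NA
Op 3: route key 45: none >= 45, wrap to smallest pos 22 -> NA
Op 4: route key 0: smallest pos >= 0 is 22 -> NA
Op 5: route key 93: none >= 93, wrap to smallest pos 22 -> NA
Op 6: add NB@74 -> ring=[22:NA,74:NB]
Op 7: route key 21: smallest pos >= 21 is 22 -> NA
Op 8: route key 80: none >= 80, wrap to smallest pos 22 -> NA
Op 9: add NC@61 -> ring=[22:NA,61:NC,74:NB]

Answer: NA NA NA NA NA NA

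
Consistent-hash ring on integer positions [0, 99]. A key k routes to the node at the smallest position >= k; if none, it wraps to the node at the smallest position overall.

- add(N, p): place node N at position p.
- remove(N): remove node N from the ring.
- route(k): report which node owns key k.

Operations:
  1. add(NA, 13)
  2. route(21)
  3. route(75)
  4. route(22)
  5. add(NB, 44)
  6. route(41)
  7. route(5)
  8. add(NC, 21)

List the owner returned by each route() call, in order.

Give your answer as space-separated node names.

Answer: NA NA NA NB NA

Derivation:
Op 1: add NA@13 -> ring=[13:NA]
Op 2: route key 21: none >= 21, wrap to smallest pos 13 -> NA
Op 3: route key 75: none >= 75, wrap to smallest pos 13 -> NA
Op 4: route key 22: none >= 22, wrap to smallest pos 13 -> NA
Op 5: add NB@44 -> ring=[13:NA,44:NB]
Op 6: route key 41: smallest pos >= 41 is 44 -> NB
Op 7: route key 5: smallest pos >= 5 is 13 -> NA
Op 8: add NC@21 -> ring=[13:NA,21:NC,44:NB]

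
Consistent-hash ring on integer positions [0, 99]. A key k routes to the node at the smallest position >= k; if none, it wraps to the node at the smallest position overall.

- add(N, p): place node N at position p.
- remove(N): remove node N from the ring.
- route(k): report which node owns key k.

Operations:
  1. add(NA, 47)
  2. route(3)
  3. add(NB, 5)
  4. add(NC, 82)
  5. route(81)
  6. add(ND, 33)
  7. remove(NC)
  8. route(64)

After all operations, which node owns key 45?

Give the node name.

Op 1: add NA@47 -> ring=[47:NA]
Op 2: route key 3: smallest pos >= 3 is 47 -> NA
Op 3: add NB@5 -> ring=[5:NB,47:NA]
Op 4: add NC@82 -> ring=[5:NB,47:NA,82:NC]
Op 5: route key 81: smallest pos >= 81 is 82 -> NC
Op 6: add ND@33 -> ring=[5:NB,33:ND,47:NA,82:NC]
Op 7: remove NC -> ring=[5:NB,33:ND,47:NA]
Op 8: route key 64: none >= 64, wrap to smallest pos 5 -> NB
Final route key 45: smallest pos >= 45 is 47 -> NA

Answer: NA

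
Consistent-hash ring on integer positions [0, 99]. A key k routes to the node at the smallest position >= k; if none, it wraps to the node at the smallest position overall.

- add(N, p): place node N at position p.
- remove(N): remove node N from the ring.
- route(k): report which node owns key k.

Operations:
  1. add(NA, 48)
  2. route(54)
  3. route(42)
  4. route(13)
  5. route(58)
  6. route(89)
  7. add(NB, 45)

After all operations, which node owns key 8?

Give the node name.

Op 1: add NA@48 -> ring=[48:NA]
Op 2: route key 54: none >= 54, wrap to smallest pos 48 -> NA
Op 3: route key 42: smallest pos >= 42 is 48 -> NA
Op 4: route key 13: smallest pos >= 13 is 48 -> NA
Op 5: route key 58: none >= 58, wrap to smallest pos 48 -> NA
Op 6: route key 89: none >= 89, wrap to smallest pos 48 -> NA
Op 7: add NB@45 -> ring=[45:NB,48:NA]
Final route key 8: smallest pos >= 8 is 45 -> NB

Answer: NB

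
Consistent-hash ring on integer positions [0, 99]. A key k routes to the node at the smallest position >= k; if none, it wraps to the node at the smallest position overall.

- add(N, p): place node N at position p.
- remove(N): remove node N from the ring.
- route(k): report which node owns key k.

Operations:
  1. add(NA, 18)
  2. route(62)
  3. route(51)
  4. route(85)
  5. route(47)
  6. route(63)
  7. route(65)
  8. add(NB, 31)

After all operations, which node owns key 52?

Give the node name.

Op 1: add NA@18 -> ring=[18:NA]
Op 2: route key 62: none >= 62, wrap to smallest pos 18 -> NA
Op 3: route key 51: none >= 51, wrap to smallest pos 18 -> NA
Op 4: route key 85: none >= 85, wrap to smallest pos 18 -> NA
Op 5: route key 47: none >= 47, wrap to smallest pos 18 -> NA
Op 6: route key 63: none >= 63, wrap to smallest pos 18 -> NA
Op 7: route key 65: none >= 65, wrap to smallest pos 18 -> NA
Op 8: add NB@31 -> ring=[18:NA,31:NB]
Final route key 52: none >= 52, wrap to smallest pos 18 -> NA

Answer: NA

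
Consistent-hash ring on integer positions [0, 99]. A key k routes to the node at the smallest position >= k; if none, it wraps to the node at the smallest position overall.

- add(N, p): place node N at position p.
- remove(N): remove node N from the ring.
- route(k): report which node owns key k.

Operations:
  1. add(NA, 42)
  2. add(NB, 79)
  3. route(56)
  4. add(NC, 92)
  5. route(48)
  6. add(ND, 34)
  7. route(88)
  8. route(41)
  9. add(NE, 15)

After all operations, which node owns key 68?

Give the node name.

Op 1: add NA@42 -> ring=[42:NA]
Op 2: add NB@79 -> ring=[42:NA,79:NB]
Op 3: route key 56: smallest pos >= 56 is 79 -> NB
Op 4: add NC@92 -> ring=[42:NA,79:NB,92:NC]
Op 5: route key 48: smallest pos >= 48 is 79 -> NB
Op 6: add ND@34 -> ring=[34:ND,42:NA,79:NB,92:NC]
Op 7: route key 88: smallest pos >= 88 is 92 -> NC
Op 8: route key 41: smallest pos >= 41 is 42 -> NA
Op 9: add NE@15 -> ring=[15:NE,34:ND,42:NA,79:NB,92:NC]
Final route key 68: smallest pos >= 68 is 79 -> NB

Answer: NB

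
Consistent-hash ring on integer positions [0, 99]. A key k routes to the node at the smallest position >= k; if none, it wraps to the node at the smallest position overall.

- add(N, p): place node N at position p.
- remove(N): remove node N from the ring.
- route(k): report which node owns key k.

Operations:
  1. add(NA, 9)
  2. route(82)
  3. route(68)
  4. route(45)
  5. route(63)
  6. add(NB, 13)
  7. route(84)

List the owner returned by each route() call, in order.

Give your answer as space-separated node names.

Answer: NA NA NA NA NA

Derivation:
Op 1: add NA@9 -> ring=[9:NA]
Op 2: route key 82: none >= 82, wrap to smallest pos 9 -> NA
Op 3: route key 68: none >= 68, wrap to smallest pos 9 -> NA
Op 4: route key 45: none >= 45, wrap to smallest pos 9 -> NA
Op 5: route key 63: none >= 63, wrap to smallest pos 9 -> NA
Op 6: add NB@13 -> ring=[9:NA,13:NB]
Op 7: route key 84: none >= 84, wrap to smallest pos 9 -> NA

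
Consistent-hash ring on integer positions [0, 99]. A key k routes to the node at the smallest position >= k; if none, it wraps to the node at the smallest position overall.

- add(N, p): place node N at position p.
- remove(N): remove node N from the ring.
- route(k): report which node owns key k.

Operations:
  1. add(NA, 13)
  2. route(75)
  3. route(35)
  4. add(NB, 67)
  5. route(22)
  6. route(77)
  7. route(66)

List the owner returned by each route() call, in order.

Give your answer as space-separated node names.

Op 1: add NA@13 -> ring=[13:NA]
Op 2: route key 75: none >= 75, wrap to smallest pos 13 -> NA
Op 3: route key 35: none >= 35, wrap to smallest pos 13 -> NA
Op 4: add NB@67 -> ring=[13:NA,67:NB]
Op 5: route key 22: smallest pos >= 22 is 67 -> NB
Op 6: route key 77: none >= 77, wrap to smallest pos 13 -> NA
Op 7: route key 66: smallest pos >= 66 is 67 -> NB

Answer: NA NA NB NA NB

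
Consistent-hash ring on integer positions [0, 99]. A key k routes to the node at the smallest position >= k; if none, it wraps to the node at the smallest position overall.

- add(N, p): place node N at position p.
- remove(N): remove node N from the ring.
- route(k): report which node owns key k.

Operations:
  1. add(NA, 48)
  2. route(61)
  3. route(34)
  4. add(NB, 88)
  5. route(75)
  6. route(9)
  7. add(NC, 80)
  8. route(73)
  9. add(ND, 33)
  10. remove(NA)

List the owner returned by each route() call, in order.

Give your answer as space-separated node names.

Answer: NA NA NB NA NC

Derivation:
Op 1: add NA@48 -> ring=[48:NA]
Op 2: route key 61: none >= 61, wrap to smallest pos 48 -> NA
Op 3: route key 34: smallest pos >= 34 is 48 -> NA
Op 4: add NB@88 -> ring=[48:NA,88:NB]
Op 5: route key 75: smallest pos >= 75 is 88 -> NB
Op 6: route key 9: smallest pos >= 9 is 48 -> NA
Op 7: add NC@80 -> ring=[48:NA,80:NC,88:NB]
Op 8: route key 73: smallest pos >= 73 is 80 -> NC
Op 9: add ND@33 -> ring=[33:ND,48:NA,80:NC,88:NB]
Op 10: remove NA -> ring=[33:ND,80:NC,88:NB]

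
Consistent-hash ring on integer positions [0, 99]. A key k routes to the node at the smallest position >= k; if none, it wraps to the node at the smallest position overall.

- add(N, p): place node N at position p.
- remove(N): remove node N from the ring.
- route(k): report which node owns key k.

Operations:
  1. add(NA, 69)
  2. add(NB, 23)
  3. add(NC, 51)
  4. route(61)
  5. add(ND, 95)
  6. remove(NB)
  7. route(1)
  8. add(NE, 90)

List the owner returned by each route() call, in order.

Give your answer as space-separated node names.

Op 1: add NA@69 -> ring=[69:NA]
Op 2: add NB@23 -> ring=[23:NB,69:NA]
Op 3: add NC@51 -> ring=[23:NB,51:NC,69:NA]
Op 4: route key 61: smallest pos >= 61 is 69 -> NA
Op 5: add ND@95 -> ring=[23:NB,51:NC,69:NA,95:ND]
Op 6: remove NB -> ring=[51:NC,69:NA,95:ND]
Op 7: route key 1: smallest pos >= 1 is 51 -> NC
Op 8: add NE@90 -> ring=[51:NC,69:NA,90:NE,95:ND]

Answer: NA NC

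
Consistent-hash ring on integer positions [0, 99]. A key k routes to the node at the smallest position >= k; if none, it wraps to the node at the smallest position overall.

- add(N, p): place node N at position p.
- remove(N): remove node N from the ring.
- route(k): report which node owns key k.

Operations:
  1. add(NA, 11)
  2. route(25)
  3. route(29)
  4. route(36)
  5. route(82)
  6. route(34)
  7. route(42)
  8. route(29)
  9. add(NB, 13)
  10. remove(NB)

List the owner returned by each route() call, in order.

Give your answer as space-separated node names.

Op 1: add NA@11 -> ring=[11:NA]
Op 2: route key 25: none >= 25, wrap to smallest pos 11 -> NA
Op 3: route key 29: none >= 29, wrap to smallest pos 11 -> NA
Op 4: route key 36: none >= 36, wrap to smallest pos 11 -> NA
Op 5: route key 82: none >= 82, wrap to smallest pos 11 -> NA
Op 6: route key 34: none >= 34, wrap to smallest pos 11 -> NA
Op 7: route key 42: none >= 42, wrap to smallest pos 11 -> NA
Op 8: route key 29: none >= 29, wrap to smallest pos 11 -> NA
Op 9: add NB@13 -> ring=[11:NA,13:NB]
Op 10: remove NB -> ring=[11:NA]

Answer: NA NA NA NA NA NA NA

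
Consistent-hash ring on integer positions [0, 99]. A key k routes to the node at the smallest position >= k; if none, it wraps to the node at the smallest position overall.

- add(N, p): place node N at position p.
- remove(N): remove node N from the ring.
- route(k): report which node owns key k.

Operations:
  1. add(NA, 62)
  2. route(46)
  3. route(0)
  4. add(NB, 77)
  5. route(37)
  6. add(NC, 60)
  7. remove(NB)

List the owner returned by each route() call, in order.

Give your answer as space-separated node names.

Answer: NA NA NA

Derivation:
Op 1: add NA@62 -> ring=[62:NA]
Op 2: route key 46: smallest pos >= 46 is 62 -> NA
Op 3: route key 0: smallest pos >= 0 is 62 -> NA
Op 4: add NB@77 -> ring=[62:NA,77:NB]
Op 5: route key 37: smallest pos >= 37 is 62 -> NA
Op 6: add NC@60 -> ring=[60:NC,62:NA,77:NB]
Op 7: remove NB -> ring=[60:NC,62:NA]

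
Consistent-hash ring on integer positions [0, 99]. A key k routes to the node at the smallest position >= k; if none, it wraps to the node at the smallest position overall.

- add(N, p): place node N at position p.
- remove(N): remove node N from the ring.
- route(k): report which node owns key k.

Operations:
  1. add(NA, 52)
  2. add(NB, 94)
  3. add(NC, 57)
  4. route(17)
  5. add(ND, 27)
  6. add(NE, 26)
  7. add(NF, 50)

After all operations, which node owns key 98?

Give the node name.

Op 1: add NA@52 -> ring=[52:NA]
Op 2: add NB@94 -> ring=[52:NA,94:NB]
Op 3: add NC@57 -> ring=[52:NA,57:NC,94:NB]
Op 4: route key 17: smallest pos >= 17 is 52 -> NA
Op 5: add ND@27 -> ring=[27:ND,52:NA,57:NC,94:NB]
Op 6: add NE@26 -> ring=[26:NE,27:ND,52:NA,57:NC,94:NB]
Op 7: add NF@50 -> ring=[26:NE,27:ND,50:NF,52:NA,57:NC,94:NB]
Final route key 98: none >= 98, wrap to smallest pos 26 -> NE

Answer: NE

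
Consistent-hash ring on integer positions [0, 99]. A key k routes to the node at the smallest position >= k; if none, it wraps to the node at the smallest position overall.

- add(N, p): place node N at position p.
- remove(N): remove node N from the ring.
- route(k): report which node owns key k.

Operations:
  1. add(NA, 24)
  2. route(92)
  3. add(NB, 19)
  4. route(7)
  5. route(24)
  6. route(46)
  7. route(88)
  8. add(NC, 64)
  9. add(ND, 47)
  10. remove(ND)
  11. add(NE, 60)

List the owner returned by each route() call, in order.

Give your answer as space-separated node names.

Answer: NA NB NA NB NB

Derivation:
Op 1: add NA@24 -> ring=[24:NA]
Op 2: route key 92: none >= 92, wrap to smallest pos 24 -> NA
Op 3: add NB@19 -> ring=[19:NB,24:NA]
Op 4: route key 7: smallest pos >= 7 is 19 -> NB
Op 5: route key 24: smallest pos >= 24 is 24 -> NA
Op 6: route key 46: none >= 46, wrap to smallest pos 19 -> NB
Op 7: route key 88: none >= 88, wrap to smallest pos 19 -> NB
Op 8: add NC@64 -> ring=[19:NB,24:NA,64:NC]
Op 9: add ND@47 -> ring=[19:NB,24:NA,47:ND,64:NC]
Op 10: remove ND -> ring=[19:NB,24:NA,64:NC]
Op 11: add NE@60 -> ring=[19:NB,24:NA,60:NE,64:NC]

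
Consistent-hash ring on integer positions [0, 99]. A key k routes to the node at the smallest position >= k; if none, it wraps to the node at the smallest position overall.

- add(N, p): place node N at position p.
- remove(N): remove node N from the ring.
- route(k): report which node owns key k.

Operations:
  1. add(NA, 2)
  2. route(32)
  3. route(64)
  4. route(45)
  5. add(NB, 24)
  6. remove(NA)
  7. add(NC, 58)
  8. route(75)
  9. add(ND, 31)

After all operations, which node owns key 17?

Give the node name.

Answer: NB

Derivation:
Op 1: add NA@2 -> ring=[2:NA]
Op 2: route key 32: none >= 32, wrap to smallest pos 2 -> NA
Op 3: route key 64: none >= 64, wrap to smallest pos 2 -> NA
Op 4: route key 45: none >= 45, wrap to smallest pos 2 -> NA
Op 5: add NB@24 -> ring=[2:NA,24:NB]
Op 6: remove NA -> ring=[24:NB]
Op 7: add NC@58 -> ring=[24:NB,58:NC]
Op 8: route key 75: none >= 75, wrap to smallest pos 24 -> NB
Op 9: add ND@31 -> ring=[24:NB,31:ND,58:NC]
Final route key 17: smallest pos >= 17 is 24 -> NB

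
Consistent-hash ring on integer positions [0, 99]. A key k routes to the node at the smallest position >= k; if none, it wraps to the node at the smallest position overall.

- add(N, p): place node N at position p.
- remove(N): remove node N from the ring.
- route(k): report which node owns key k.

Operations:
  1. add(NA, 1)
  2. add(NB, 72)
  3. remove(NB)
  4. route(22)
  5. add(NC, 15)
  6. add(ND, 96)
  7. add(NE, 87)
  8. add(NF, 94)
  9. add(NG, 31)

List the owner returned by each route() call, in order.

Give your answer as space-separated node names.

Answer: NA

Derivation:
Op 1: add NA@1 -> ring=[1:NA]
Op 2: add NB@72 -> ring=[1:NA,72:NB]
Op 3: remove NB -> ring=[1:NA]
Op 4: route key 22: none >= 22, wrap to smallest pos 1 -> NA
Op 5: add NC@15 -> ring=[1:NA,15:NC]
Op 6: add ND@96 -> ring=[1:NA,15:NC,96:ND]
Op 7: add NE@87 -> ring=[1:NA,15:NC,87:NE,96:ND]
Op 8: add NF@94 -> ring=[1:NA,15:NC,87:NE,94:NF,96:ND]
Op 9: add NG@31 -> ring=[1:NA,15:NC,31:NG,87:NE,94:NF,96:ND]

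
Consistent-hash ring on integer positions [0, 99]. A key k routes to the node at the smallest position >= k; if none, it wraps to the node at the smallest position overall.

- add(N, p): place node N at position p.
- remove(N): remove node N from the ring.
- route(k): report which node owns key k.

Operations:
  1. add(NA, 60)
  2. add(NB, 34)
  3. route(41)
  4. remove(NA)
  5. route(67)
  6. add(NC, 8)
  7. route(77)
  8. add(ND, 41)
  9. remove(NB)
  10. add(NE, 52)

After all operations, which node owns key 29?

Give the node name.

Answer: ND

Derivation:
Op 1: add NA@60 -> ring=[60:NA]
Op 2: add NB@34 -> ring=[34:NB,60:NA]
Op 3: route key 41: smallest pos >= 41 is 60 -> NA
Op 4: remove NA -> ring=[34:NB]
Op 5: route key 67: none >= 67, wrap to smallest pos 34 -> NB
Op 6: add NC@8 -> ring=[8:NC,34:NB]
Op 7: route key 77: none >= 77, wrap to smallest pos 8 -> NC
Op 8: add ND@41 -> ring=[8:NC,34:NB,41:ND]
Op 9: remove NB -> ring=[8:NC,41:ND]
Op 10: add NE@52 -> ring=[8:NC,41:ND,52:NE]
Final route key 29: smallest pos >= 29 is 41 -> ND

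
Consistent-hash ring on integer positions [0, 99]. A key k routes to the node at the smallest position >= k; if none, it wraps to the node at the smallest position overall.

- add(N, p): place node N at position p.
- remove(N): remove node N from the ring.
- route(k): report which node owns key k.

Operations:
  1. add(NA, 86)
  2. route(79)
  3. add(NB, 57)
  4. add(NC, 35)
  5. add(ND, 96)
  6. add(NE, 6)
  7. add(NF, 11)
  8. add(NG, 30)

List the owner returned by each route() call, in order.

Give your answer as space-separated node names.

Op 1: add NA@86 -> ring=[86:NA]
Op 2: route key 79: smallest pos >= 79 is 86 -> NA
Op 3: add NB@57 -> ring=[57:NB,86:NA]
Op 4: add NC@35 -> ring=[35:NC,57:NB,86:NA]
Op 5: add ND@96 -> ring=[35:NC,57:NB,86:NA,96:ND]
Op 6: add NE@6 -> ring=[6:NE,35:NC,57:NB,86:NA,96:ND]
Op 7: add NF@11 -> ring=[6:NE,11:NF,35:NC,57:NB,86:NA,96:ND]
Op 8: add NG@30 -> ring=[6:NE,11:NF,30:NG,35:NC,57:NB,86:NA,96:ND]

Answer: NA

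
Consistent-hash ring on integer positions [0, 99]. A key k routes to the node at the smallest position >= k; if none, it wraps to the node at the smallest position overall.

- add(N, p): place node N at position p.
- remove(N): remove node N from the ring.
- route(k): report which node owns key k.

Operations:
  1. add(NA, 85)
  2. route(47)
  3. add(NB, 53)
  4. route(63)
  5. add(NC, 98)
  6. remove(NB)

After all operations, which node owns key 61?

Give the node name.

Answer: NA

Derivation:
Op 1: add NA@85 -> ring=[85:NA]
Op 2: route key 47: smallest pos >= 47 is 85 -> NA
Op 3: add NB@53 -> ring=[53:NB,85:NA]
Op 4: route key 63: smallest pos >= 63 is 85 -> NA
Op 5: add NC@98 -> ring=[53:NB,85:NA,98:NC]
Op 6: remove NB -> ring=[85:NA,98:NC]
Final route key 61: smallest pos >= 61 is 85 -> NA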